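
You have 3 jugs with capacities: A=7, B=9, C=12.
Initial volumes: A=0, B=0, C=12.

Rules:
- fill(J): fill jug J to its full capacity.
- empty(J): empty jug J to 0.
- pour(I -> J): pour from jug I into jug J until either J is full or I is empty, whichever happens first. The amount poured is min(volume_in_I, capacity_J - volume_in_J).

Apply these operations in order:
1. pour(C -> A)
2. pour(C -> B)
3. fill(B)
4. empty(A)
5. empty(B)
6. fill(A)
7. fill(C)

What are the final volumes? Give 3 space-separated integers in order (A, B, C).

Step 1: pour(C -> A) -> (A=7 B=0 C=5)
Step 2: pour(C -> B) -> (A=7 B=5 C=0)
Step 3: fill(B) -> (A=7 B=9 C=0)
Step 4: empty(A) -> (A=0 B=9 C=0)
Step 5: empty(B) -> (A=0 B=0 C=0)
Step 6: fill(A) -> (A=7 B=0 C=0)
Step 7: fill(C) -> (A=7 B=0 C=12)

Answer: 7 0 12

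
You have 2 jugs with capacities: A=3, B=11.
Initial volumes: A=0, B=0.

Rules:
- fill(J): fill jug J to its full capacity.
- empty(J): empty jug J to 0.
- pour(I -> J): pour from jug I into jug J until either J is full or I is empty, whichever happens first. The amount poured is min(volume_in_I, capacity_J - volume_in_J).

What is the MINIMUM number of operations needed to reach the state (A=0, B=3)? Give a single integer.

BFS from (A=0, B=0). One shortest path:
  1. fill(A) -> (A=3 B=0)
  2. pour(A -> B) -> (A=0 B=3)
Reached target in 2 moves.

Answer: 2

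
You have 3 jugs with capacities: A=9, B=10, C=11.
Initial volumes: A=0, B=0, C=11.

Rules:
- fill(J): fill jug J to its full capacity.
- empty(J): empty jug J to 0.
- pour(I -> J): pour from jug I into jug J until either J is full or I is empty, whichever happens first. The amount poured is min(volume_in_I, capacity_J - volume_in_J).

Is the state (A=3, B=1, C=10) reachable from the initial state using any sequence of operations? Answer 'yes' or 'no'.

BFS explored all 600 reachable states.
Reachable set includes: (0,0,0), (0,0,1), (0,0,2), (0,0,3), (0,0,4), (0,0,5), (0,0,6), (0,0,7), (0,0,8), (0,0,9), (0,0,10), (0,0,11) ...
Target (A=3, B=1, C=10) not in reachable set → no.

Answer: no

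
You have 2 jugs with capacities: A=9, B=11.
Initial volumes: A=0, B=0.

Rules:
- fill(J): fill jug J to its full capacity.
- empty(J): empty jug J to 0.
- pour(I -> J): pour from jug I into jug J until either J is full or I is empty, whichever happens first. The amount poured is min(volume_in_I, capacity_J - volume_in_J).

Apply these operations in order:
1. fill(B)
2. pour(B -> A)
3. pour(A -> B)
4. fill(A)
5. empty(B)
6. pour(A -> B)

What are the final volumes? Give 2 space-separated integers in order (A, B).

Answer: 0 9

Derivation:
Step 1: fill(B) -> (A=0 B=11)
Step 2: pour(B -> A) -> (A=9 B=2)
Step 3: pour(A -> B) -> (A=0 B=11)
Step 4: fill(A) -> (A=9 B=11)
Step 5: empty(B) -> (A=9 B=0)
Step 6: pour(A -> B) -> (A=0 B=9)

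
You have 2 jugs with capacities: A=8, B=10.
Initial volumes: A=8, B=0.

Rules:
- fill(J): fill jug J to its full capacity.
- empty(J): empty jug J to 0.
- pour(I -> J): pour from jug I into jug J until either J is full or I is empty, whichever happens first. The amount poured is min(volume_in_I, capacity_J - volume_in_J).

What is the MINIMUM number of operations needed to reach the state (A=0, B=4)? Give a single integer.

BFS from (A=8, B=0). One shortest path:
  1. empty(A) -> (A=0 B=0)
  2. fill(B) -> (A=0 B=10)
  3. pour(B -> A) -> (A=8 B=2)
  4. empty(A) -> (A=0 B=2)
  5. pour(B -> A) -> (A=2 B=0)
  6. fill(B) -> (A=2 B=10)
  7. pour(B -> A) -> (A=8 B=4)
  8. empty(A) -> (A=0 B=4)
Reached target in 8 moves.

Answer: 8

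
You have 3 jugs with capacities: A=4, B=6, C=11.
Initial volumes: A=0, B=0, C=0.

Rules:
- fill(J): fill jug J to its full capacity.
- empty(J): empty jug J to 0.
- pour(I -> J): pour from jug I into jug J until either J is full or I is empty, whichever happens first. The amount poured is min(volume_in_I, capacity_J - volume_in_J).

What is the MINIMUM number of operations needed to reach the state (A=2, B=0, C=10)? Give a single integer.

BFS from (A=0, B=0, C=0). One shortest path:
  1. fill(B) -> (A=0 B=6 C=0)
  2. pour(B -> A) -> (A=4 B=2 C=0)
  3. pour(A -> C) -> (A=0 B=2 C=4)
  4. pour(B -> A) -> (A=2 B=0 C=4)
  5. fill(B) -> (A=2 B=6 C=4)
  6. pour(B -> C) -> (A=2 B=0 C=10)
Reached target in 6 moves.

Answer: 6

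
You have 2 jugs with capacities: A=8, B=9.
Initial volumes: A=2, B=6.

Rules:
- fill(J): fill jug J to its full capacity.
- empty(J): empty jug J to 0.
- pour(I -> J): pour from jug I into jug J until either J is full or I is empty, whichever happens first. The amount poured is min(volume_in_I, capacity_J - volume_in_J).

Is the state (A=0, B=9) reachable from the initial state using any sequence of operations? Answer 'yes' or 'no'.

BFS from (A=2, B=6):
  1. empty(A) -> (A=0 B=6)
  2. fill(B) -> (A=0 B=9)
Target reached → yes.

Answer: yes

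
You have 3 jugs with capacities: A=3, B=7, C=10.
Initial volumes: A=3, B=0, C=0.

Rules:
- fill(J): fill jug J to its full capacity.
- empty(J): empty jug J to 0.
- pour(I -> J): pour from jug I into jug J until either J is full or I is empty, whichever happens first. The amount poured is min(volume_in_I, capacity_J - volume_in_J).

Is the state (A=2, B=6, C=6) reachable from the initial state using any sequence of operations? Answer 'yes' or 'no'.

BFS explored all 244 reachable states.
Reachable set includes: (0,0,0), (0,0,1), (0,0,2), (0,0,3), (0,0,4), (0,0,5), (0,0,6), (0,0,7), (0,0,8), (0,0,9), (0,0,10), (0,1,0) ...
Target (A=2, B=6, C=6) not in reachable set → no.

Answer: no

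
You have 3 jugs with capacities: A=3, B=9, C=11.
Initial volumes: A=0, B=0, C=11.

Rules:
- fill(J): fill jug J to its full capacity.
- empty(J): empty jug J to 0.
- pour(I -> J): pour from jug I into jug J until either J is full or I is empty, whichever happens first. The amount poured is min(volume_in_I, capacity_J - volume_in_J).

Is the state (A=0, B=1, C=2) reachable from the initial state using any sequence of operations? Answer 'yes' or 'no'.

BFS from (A=0, B=0, C=11):
  1. fill(A) -> (A=3 B=0 C=11)
  2. fill(B) -> (A=3 B=9 C=11)
  3. empty(C) -> (A=3 B=9 C=0)
  4. pour(B -> C) -> (A=3 B=0 C=9)
  5. pour(A -> C) -> (A=1 B=0 C=11)
  6. pour(C -> B) -> (A=1 B=9 C=2)
  7. empty(B) -> (A=1 B=0 C=2)
  8. pour(A -> B) -> (A=0 B=1 C=2)
Target reached → yes.

Answer: yes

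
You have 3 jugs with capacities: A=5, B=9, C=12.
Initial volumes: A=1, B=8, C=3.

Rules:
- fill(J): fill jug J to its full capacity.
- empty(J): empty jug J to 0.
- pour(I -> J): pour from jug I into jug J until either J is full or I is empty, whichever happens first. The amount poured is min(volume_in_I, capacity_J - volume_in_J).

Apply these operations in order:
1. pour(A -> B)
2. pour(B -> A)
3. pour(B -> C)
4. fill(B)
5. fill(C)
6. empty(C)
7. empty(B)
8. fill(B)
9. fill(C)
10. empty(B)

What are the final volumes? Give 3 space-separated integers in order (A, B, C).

Step 1: pour(A -> B) -> (A=0 B=9 C=3)
Step 2: pour(B -> A) -> (A=5 B=4 C=3)
Step 3: pour(B -> C) -> (A=5 B=0 C=7)
Step 4: fill(B) -> (A=5 B=9 C=7)
Step 5: fill(C) -> (A=5 B=9 C=12)
Step 6: empty(C) -> (A=5 B=9 C=0)
Step 7: empty(B) -> (A=5 B=0 C=0)
Step 8: fill(B) -> (A=5 B=9 C=0)
Step 9: fill(C) -> (A=5 B=9 C=12)
Step 10: empty(B) -> (A=5 B=0 C=12)

Answer: 5 0 12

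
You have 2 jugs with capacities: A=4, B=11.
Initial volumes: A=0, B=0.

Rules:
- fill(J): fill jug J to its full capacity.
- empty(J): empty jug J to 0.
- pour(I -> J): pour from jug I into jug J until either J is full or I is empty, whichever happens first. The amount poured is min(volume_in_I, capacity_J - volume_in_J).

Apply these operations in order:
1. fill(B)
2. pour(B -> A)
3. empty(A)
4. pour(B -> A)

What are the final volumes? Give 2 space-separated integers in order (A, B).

Step 1: fill(B) -> (A=0 B=11)
Step 2: pour(B -> A) -> (A=4 B=7)
Step 3: empty(A) -> (A=0 B=7)
Step 4: pour(B -> A) -> (A=4 B=3)

Answer: 4 3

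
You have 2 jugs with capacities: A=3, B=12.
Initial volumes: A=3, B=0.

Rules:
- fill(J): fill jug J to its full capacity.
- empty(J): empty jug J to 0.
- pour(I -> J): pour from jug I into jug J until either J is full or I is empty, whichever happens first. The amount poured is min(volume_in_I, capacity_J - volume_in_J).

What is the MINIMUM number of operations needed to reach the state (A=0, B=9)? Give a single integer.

Answer: 4

Derivation:
BFS from (A=3, B=0). One shortest path:
  1. empty(A) -> (A=0 B=0)
  2. fill(B) -> (A=0 B=12)
  3. pour(B -> A) -> (A=3 B=9)
  4. empty(A) -> (A=0 B=9)
Reached target in 4 moves.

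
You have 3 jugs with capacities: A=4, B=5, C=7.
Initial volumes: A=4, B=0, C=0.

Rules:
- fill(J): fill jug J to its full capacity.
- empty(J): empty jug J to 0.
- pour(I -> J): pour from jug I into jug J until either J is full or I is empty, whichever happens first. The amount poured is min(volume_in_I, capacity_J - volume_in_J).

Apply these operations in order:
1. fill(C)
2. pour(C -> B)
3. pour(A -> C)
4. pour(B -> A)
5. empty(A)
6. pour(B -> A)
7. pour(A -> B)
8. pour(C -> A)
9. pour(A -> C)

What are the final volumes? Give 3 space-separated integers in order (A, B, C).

Answer: 0 1 6

Derivation:
Step 1: fill(C) -> (A=4 B=0 C=7)
Step 2: pour(C -> B) -> (A=4 B=5 C=2)
Step 3: pour(A -> C) -> (A=0 B=5 C=6)
Step 4: pour(B -> A) -> (A=4 B=1 C=6)
Step 5: empty(A) -> (A=0 B=1 C=6)
Step 6: pour(B -> A) -> (A=1 B=0 C=6)
Step 7: pour(A -> B) -> (A=0 B=1 C=6)
Step 8: pour(C -> A) -> (A=4 B=1 C=2)
Step 9: pour(A -> C) -> (A=0 B=1 C=6)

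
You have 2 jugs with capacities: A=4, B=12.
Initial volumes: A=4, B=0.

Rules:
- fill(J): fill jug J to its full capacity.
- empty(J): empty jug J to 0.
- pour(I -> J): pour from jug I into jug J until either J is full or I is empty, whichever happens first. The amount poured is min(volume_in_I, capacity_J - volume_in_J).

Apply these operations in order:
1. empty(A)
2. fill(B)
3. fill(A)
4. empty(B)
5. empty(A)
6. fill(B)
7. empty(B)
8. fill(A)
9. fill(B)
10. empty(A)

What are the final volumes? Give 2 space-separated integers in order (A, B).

Step 1: empty(A) -> (A=0 B=0)
Step 2: fill(B) -> (A=0 B=12)
Step 3: fill(A) -> (A=4 B=12)
Step 4: empty(B) -> (A=4 B=0)
Step 5: empty(A) -> (A=0 B=0)
Step 6: fill(B) -> (A=0 B=12)
Step 7: empty(B) -> (A=0 B=0)
Step 8: fill(A) -> (A=4 B=0)
Step 9: fill(B) -> (A=4 B=12)
Step 10: empty(A) -> (A=0 B=12)

Answer: 0 12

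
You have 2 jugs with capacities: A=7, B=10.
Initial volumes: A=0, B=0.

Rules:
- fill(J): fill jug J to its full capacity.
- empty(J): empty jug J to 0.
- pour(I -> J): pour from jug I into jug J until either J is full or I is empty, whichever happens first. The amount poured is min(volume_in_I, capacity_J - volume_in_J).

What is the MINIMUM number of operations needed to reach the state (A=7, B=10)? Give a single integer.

BFS from (A=0, B=0). One shortest path:
  1. fill(A) -> (A=7 B=0)
  2. fill(B) -> (A=7 B=10)
Reached target in 2 moves.

Answer: 2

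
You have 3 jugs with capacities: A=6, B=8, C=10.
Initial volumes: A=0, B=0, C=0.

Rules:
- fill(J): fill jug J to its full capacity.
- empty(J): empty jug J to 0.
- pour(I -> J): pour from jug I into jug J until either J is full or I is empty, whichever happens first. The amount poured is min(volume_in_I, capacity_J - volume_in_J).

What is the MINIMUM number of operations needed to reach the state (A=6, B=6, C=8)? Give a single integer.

Answer: 5

Derivation:
BFS from (A=0, B=0, C=0). One shortest path:
  1. fill(A) -> (A=6 B=0 C=0)
  2. fill(B) -> (A=6 B=8 C=0)
  3. pour(B -> C) -> (A=6 B=0 C=8)
  4. pour(A -> B) -> (A=0 B=6 C=8)
  5. fill(A) -> (A=6 B=6 C=8)
Reached target in 5 moves.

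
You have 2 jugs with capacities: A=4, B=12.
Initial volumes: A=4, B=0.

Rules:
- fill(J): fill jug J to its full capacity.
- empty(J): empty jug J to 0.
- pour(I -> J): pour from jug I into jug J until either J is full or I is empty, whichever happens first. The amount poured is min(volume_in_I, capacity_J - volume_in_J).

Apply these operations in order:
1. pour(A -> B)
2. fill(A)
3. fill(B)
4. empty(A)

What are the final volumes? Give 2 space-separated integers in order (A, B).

Step 1: pour(A -> B) -> (A=0 B=4)
Step 2: fill(A) -> (A=4 B=4)
Step 3: fill(B) -> (A=4 B=12)
Step 4: empty(A) -> (A=0 B=12)

Answer: 0 12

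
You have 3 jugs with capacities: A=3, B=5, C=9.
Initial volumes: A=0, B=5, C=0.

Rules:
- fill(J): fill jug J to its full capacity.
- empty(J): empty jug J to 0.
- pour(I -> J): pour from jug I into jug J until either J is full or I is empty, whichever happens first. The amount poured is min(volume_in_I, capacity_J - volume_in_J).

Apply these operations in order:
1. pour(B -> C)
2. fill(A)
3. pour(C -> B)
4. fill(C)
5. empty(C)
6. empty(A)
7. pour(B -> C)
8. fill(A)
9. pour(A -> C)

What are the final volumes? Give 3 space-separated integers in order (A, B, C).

Step 1: pour(B -> C) -> (A=0 B=0 C=5)
Step 2: fill(A) -> (A=3 B=0 C=5)
Step 3: pour(C -> B) -> (A=3 B=5 C=0)
Step 4: fill(C) -> (A=3 B=5 C=9)
Step 5: empty(C) -> (A=3 B=5 C=0)
Step 6: empty(A) -> (A=0 B=5 C=0)
Step 7: pour(B -> C) -> (A=0 B=0 C=5)
Step 8: fill(A) -> (A=3 B=0 C=5)
Step 9: pour(A -> C) -> (A=0 B=0 C=8)

Answer: 0 0 8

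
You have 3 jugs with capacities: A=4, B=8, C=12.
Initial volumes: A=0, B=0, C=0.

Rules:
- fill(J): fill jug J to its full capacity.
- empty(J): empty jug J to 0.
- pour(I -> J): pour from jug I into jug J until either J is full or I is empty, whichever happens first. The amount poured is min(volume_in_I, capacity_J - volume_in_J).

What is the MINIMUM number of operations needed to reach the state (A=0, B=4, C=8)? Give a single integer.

BFS from (A=0, B=0, C=0). One shortest path:
  1. fill(C) -> (A=0 B=0 C=12)
  2. pour(C -> A) -> (A=4 B=0 C=8)
  3. pour(A -> B) -> (A=0 B=4 C=8)
Reached target in 3 moves.

Answer: 3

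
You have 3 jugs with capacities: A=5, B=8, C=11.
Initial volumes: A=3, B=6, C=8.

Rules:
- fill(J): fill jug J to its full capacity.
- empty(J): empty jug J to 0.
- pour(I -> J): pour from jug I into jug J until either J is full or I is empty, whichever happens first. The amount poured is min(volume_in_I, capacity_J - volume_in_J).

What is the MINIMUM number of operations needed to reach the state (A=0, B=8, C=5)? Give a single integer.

Answer: 4

Derivation:
BFS from (A=3, B=6, C=8). One shortest path:
  1. fill(A) -> (A=5 B=6 C=8)
  2. fill(B) -> (A=5 B=8 C=8)
  3. empty(C) -> (A=5 B=8 C=0)
  4. pour(A -> C) -> (A=0 B=8 C=5)
Reached target in 4 moves.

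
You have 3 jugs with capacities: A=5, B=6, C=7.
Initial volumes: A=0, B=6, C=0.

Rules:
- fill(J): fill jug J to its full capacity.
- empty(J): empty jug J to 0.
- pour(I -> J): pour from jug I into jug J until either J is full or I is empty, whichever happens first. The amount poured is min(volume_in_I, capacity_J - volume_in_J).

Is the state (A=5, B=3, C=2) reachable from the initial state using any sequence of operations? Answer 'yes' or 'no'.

Answer: yes

Derivation:
BFS from (A=0, B=6, C=0):
  1. fill(A) -> (A=5 B=6 C=0)
  2. empty(B) -> (A=5 B=0 C=0)
  3. pour(A -> B) -> (A=0 B=5 C=0)
  4. fill(A) -> (A=5 B=5 C=0)
  5. pour(A -> C) -> (A=0 B=5 C=5)
  6. pour(B -> C) -> (A=0 B=3 C=7)
  7. pour(C -> A) -> (A=5 B=3 C=2)
Target reached → yes.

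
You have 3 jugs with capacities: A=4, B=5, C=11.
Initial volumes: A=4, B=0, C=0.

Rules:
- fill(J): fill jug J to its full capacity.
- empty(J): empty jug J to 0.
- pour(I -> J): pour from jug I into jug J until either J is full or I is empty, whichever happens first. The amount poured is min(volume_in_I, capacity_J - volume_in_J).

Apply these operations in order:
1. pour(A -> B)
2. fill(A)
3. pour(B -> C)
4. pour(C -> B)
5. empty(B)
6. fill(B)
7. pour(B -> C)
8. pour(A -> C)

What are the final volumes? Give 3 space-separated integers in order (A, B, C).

Answer: 0 0 9

Derivation:
Step 1: pour(A -> B) -> (A=0 B=4 C=0)
Step 2: fill(A) -> (A=4 B=4 C=0)
Step 3: pour(B -> C) -> (A=4 B=0 C=4)
Step 4: pour(C -> B) -> (A=4 B=4 C=0)
Step 5: empty(B) -> (A=4 B=0 C=0)
Step 6: fill(B) -> (A=4 B=5 C=0)
Step 7: pour(B -> C) -> (A=4 B=0 C=5)
Step 8: pour(A -> C) -> (A=0 B=0 C=9)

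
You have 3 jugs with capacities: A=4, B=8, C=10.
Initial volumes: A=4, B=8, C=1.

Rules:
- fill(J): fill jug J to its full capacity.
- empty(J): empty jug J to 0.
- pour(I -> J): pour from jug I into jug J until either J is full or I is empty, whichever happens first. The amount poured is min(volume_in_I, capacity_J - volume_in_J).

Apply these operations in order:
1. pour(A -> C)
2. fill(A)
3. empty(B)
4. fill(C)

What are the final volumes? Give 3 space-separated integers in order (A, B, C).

Answer: 4 0 10

Derivation:
Step 1: pour(A -> C) -> (A=0 B=8 C=5)
Step 2: fill(A) -> (A=4 B=8 C=5)
Step 3: empty(B) -> (A=4 B=0 C=5)
Step 4: fill(C) -> (A=4 B=0 C=10)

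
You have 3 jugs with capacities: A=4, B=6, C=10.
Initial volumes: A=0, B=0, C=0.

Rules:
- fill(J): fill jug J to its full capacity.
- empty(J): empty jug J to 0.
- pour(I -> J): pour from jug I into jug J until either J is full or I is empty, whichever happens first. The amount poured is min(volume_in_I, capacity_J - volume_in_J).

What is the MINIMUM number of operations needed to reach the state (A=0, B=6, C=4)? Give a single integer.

Answer: 2

Derivation:
BFS from (A=0, B=0, C=0). One shortest path:
  1. fill(C) -> (A=0 B=0 C=10)
  2. pour(C -> B) -> (A=0 B=6 C=4)
Reached target in 2 moves.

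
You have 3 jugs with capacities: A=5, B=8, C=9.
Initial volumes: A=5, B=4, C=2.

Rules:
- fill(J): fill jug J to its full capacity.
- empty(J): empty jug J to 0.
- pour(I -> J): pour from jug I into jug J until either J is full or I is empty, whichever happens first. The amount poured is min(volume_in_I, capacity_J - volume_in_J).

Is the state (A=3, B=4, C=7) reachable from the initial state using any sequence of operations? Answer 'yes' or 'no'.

BFS explored all 316 reachable states.
Reachable set includes: (0,0,0), (0,0,1), (0,0,2), (0,0,3), (0,0,4), (0,0,5), (0,0,6), (0,0,7), (0,0,8), (0,0,9), (0,1,0), (0,1,1) ...
Target (A=3, B=4, C=7) not in reachable set → no.

Answer: no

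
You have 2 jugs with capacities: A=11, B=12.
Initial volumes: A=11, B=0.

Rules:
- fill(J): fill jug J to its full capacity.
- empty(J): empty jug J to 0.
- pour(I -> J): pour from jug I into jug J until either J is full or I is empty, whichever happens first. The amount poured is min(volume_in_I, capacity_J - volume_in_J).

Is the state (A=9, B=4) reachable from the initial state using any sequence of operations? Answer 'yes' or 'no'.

BFS explored all 46 reachable states.
Reachable set includes: (0,0), (0,1), (0,2), (0,3), (0,4), (0,5), (0,6), (0,7), (0,8), (0,9), (0,10), (0,11) ...
Target (A=9, B=4) not in reachable set → no.

Answer: no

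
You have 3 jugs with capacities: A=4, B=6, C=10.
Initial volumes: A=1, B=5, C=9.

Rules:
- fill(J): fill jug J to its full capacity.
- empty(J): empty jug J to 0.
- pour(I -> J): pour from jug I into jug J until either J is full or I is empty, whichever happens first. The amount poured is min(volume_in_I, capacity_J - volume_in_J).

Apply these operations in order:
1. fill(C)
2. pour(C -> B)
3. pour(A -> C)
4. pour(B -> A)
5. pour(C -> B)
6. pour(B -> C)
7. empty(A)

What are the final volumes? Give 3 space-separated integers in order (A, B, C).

Step 1: fill(C) -> (A=1 B=5 C=10)
Step 2: pour(C -> B) -> (A=1 B=6 C=9)
Step 3: pour(A -> C) -> (A=0 B=6 C=10)
Step 4: pour(B -> A) -> (A=4 B=2 C=10)
Step 5: pour(C -> B) -> (A=4 B=6 C=6)
Step 6: pour(B -> C) -> (A=4 B=2 C=10)
Step 7: empty(A) -> (A=0 B=2 C=10)

Answer: 0 2 10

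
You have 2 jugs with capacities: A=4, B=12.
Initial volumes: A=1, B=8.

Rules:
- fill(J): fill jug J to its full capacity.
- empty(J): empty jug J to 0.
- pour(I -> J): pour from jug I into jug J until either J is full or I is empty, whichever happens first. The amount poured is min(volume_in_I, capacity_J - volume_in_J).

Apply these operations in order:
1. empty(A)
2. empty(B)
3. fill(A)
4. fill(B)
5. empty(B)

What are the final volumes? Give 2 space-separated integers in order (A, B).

Step 1: empty(A) -> (A=0 B=8)
Step 2: empty(B) -> (A=0 B=0)
Step 3: fill(A) -> (A=4 B=0)
Step 4: fill(B) -> (A=4 B=12)
Step 5: empty(B) -> (A=4 B=0)

Answer: 4 0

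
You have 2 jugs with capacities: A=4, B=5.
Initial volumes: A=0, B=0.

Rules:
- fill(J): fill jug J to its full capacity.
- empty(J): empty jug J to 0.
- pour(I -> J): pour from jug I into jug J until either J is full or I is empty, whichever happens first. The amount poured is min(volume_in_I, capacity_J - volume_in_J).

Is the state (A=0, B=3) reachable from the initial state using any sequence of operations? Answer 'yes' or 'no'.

Answer: yes

Derivation:
BFS from (A=0, B=0):
  1. fill(A) -> (A=4 B=0)
  2. pour(A -> B) -> (A=0 B=4)
  3. fill(A) -> (A=4 B=4)
  4. pour(A -> B) -> (A=3 B=5)
  5. empty(B) -> (A=3 B=0)
  6. pour(A -> B) -> (A=0 B=3)
Target reached → yes.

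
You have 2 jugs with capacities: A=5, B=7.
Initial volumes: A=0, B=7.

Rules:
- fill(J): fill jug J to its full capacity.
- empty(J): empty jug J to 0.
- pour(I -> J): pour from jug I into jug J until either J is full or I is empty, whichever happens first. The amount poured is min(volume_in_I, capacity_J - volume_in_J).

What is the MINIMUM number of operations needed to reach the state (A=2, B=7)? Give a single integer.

BFS from (A=0, B=7). One shortest path:
  1. pour(B -> A) -> (A=5 B=2)
  2. empty(A) -> (A=0 B=2)
  3. pour(B -> A) -> (A=2 B=0)
  4. fill(B) -> (A=2 B=7)
Reached target in 4 moves.

Answer: 4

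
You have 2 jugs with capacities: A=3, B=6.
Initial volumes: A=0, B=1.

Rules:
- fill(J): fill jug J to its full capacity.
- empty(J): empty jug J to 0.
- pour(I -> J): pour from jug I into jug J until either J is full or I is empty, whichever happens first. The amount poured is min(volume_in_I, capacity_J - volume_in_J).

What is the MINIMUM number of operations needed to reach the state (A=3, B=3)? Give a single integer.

BFS from (A=0, B=1). One shortest path:
  1. fill(B) -> (A=0 B=6)
  2. pour(B -> A) -> (A=3 B=3)
Reached target in 2 moves.

Answer: 2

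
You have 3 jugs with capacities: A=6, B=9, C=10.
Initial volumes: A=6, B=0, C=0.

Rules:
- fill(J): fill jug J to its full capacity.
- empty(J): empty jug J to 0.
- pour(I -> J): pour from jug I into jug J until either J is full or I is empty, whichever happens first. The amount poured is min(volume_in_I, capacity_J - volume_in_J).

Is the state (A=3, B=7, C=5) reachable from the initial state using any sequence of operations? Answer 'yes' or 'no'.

BFS explored all 410 reachable states.
Reachable set includes: (0,0,0), (0,0,1), (0,0,2), (0,0,3), (0,0,4), (0,0,5), (0,0,6), (0,0,7), (0,0,8), (0,0,9), (0,0,10), (0,1,0) ...
Target (A=3, B=7, C=5) not in reachable set → no.

Answer: no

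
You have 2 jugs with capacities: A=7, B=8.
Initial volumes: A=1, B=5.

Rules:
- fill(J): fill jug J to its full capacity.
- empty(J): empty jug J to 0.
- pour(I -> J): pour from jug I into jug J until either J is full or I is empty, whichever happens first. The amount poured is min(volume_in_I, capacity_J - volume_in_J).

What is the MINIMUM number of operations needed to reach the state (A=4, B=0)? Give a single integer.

BFS from (A=1, B=5). One shortest path:
  1. fill(A) -> (A=7 B=5)
  2. pour(A -> B) -> (A=4 B=8)
  3. empty(B) -> (A=4 B=0)
Reached target in 3 moves.

Answer: 3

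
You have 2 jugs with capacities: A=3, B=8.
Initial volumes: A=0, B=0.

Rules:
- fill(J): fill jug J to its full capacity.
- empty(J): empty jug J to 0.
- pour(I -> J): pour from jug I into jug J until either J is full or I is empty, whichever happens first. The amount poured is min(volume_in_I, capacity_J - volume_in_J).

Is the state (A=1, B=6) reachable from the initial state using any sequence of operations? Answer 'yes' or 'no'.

BFS explored all 22 reachable states.
Reachable set includes: (0,0), (0,1), (0,2), (0,3), (0,4), (0,5), (0,6), (0,7), (0,8), (1,0), (1,8), (2,0) ...
Target (A=1, B=6) not in reachable set → no.

Answer: no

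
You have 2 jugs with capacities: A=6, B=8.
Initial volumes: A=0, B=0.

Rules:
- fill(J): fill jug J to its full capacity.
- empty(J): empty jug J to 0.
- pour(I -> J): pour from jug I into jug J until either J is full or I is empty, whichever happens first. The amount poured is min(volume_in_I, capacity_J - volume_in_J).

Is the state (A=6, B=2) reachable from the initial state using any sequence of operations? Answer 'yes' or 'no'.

Answer: yes

Derivation:
BFS from (A=0, B=0):
  1. fill(B) -> (A=0 B=8)
  2. pour(B -> A) -> (A=6 B=2)
Target reached → yes.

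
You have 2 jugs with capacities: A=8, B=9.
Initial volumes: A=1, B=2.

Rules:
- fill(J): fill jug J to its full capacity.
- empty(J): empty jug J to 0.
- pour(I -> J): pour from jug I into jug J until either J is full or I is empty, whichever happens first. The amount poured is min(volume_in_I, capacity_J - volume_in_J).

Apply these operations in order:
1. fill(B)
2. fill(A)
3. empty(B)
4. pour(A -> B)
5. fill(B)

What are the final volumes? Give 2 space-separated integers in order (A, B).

Answer: 0 9

Derivation:
Step 1: fill(B) -> (A=1 B=9)
Step 2: fill(A) -> (A=8 B=9)
Step 3: empty(B) -> (A=8 B=0)
Step 4: pour(A -> B) -> (A=0 B=8)
Step 5: fill(B) -> (A=0 B=9)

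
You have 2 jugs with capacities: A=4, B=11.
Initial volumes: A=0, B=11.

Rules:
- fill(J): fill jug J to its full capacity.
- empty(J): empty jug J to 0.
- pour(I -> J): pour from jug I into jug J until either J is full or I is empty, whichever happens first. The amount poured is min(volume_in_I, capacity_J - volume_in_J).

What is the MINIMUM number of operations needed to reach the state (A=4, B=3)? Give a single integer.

Answer: 3

Derivation:
BFS from (A=0, B=11). One shortest path:
  1. pour(B -> A) -> (A=4 B=7)
  2. empty(A) -> (A=0 B=7)
  3. pour(B -> A) -> (A=4 B=3)
Reached target in 3 moves.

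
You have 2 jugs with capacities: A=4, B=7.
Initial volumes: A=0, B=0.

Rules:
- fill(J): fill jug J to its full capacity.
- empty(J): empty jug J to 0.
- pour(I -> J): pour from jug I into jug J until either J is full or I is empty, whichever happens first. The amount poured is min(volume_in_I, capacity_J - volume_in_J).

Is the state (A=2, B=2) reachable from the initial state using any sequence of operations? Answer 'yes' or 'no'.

BFS explored all 22 reachable states.
Reachable set includes: (0,0), (0,1), (0,2), (0,3), (0,4), (0,5), (0,6), (0,7), (1,0), (1,7), (2,0), (2,7) ...
Target (A=2, B=2) not in reachable set → no.

Answer: no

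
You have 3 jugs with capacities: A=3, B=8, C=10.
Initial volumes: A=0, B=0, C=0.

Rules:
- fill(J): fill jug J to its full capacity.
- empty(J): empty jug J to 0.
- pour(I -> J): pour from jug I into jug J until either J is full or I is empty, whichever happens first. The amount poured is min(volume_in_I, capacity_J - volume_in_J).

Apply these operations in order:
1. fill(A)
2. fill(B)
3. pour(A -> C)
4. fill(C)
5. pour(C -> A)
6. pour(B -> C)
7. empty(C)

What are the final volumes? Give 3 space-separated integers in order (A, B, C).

Step 1: fill(A) -> (A=3 B=0 C=0)
Step 2: fill(B) -> (A=3 B=8 C=0)
Step 3: pour(A -> C) -> (A=0 B=8 C=3)
Step 4: fill(C) -> (A=0 B=8 C=10)
Step 5: pour(C -> A) -> (A=3 B=8 C=7)
Step 6: pour(B -> C) -> (A=3 B=5 C=10)
Step 7: empty(C) -> (A=3 B=5 C=0)

Answer: 3 5 0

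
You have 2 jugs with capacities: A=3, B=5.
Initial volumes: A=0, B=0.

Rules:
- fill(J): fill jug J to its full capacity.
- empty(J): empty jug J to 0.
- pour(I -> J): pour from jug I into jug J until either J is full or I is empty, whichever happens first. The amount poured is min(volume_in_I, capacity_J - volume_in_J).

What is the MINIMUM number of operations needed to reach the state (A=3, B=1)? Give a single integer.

Answer: 7

Derivation:
BFS from (A=0, B=0). One shortest path:
  1. fill(A) -> (A=3 B=0)
  2. pour(A -> B) -> (A=0 B=3)
  3. fill(A) -> (A=3 B=3)
  4. pour(A -> B) -> (A=1 B=5)
  5. empty(B) -> (A=1 B=0)
  6. pour(A -> B) -> (A=0 B=1)
  7. fill(A) -> (A=3 B=1)
Reached target in 7 moves.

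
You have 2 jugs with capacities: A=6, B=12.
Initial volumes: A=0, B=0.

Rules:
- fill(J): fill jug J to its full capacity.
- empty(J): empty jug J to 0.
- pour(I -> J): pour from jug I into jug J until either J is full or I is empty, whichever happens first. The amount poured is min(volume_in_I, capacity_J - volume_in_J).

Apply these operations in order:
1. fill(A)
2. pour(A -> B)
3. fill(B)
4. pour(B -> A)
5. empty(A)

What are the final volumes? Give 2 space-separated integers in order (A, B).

Step 1: fill(A) -> (A=6 B=0)
Step 2: pour(A -> B) -> (A=0 B=6)
Step 3: fill(B) -> (A=0 B=12)
Step 4: pour(B -> A) -> (A=6 B=6)
Step 5: empty(A) -> (A=0 B=6)

Answer: 0 6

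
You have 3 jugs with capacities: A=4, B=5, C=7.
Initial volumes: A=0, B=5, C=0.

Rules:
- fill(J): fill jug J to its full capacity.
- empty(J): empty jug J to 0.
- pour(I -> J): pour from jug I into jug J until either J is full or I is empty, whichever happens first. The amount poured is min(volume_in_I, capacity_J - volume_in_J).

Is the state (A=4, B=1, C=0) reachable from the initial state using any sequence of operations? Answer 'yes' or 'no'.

BFS from (A=0, B=5, C=0):
  1. pour(B -> A) -> (A=4 B=1 C=0)
Target reached → yes.

Answer: yes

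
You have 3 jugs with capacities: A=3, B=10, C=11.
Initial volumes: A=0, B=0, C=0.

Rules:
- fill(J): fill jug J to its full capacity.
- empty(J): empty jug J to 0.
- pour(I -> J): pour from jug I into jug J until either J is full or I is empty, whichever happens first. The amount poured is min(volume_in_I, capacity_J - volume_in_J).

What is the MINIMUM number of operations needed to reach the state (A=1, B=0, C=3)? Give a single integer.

Answer: 7

Derivation:
BFS from (A=0, B=0, C=0). One shortest path:
  1. fill(A) -> (A=3 B=0 C=0)
  2. fill(C) -> (A=3 B=0 C=11)
  3. pour(C -> B) -> (A=3 B=10 C=1)
  4. empty(B) -> (A=3 B=0 C=1)
  5. pour(A -> B) -> (A=0 B=3 C=1)
  6. pour(C -> A) -> (A=1 B=3 C=0)
  7. pour(B -> C) -> (A=1 B=0 C=3)
Reached target in 7 moves.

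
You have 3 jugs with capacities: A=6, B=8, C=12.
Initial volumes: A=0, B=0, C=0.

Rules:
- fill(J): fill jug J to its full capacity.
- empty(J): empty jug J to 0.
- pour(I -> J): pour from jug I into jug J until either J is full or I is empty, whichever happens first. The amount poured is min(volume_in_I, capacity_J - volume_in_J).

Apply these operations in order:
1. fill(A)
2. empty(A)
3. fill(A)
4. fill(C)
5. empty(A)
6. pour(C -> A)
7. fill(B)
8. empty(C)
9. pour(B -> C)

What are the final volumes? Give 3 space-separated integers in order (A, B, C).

Answer: 6 0 8

Derivation:
Step 1: fill(A) -> (A=6 B=0 C=0)
Step 2: empty(A) -> (A=0 B=0 C=0)
Step 3: fill(A) -> (A=6 B=0 C=0)
Step 4: fill(C) -> (A=6 B=0 C=12)
Step 5: empty(A) -> (A=0 B=0 C=12)
Step 6: pour(C -> A) -> (A=6 B=0 C=6)
Step 7: fill(B) -> (A=6 B=8 C=6)
Step 8: empty(C) -> (A=6 B=8 C=0)
Step 9: pour(B -> C) -> (A=6 B=0 C=8)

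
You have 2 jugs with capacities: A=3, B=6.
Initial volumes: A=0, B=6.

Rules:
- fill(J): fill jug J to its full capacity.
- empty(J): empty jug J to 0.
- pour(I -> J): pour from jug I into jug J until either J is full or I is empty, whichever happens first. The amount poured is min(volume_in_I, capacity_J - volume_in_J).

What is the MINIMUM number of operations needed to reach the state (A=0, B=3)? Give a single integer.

BFS from (A=0, B=6). One shortest path:
  1. pour(B -> A) -> (A=3 B=3)
  2. empty(A) -> (A=0 B=3)
Reached target in 2 moves.

Answer: 2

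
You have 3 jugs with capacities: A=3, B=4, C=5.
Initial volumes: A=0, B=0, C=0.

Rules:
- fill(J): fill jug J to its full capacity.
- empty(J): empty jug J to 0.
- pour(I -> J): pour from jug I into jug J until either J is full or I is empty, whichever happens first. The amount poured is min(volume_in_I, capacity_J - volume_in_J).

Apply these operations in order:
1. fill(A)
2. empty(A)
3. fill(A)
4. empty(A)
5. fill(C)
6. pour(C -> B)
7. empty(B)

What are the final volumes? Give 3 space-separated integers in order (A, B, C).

Step 1: fill(A) -> (A=3 B=0 C=0)
Step 2: empty(A) -> (A=0 B=0 C=0)
Step 3: fill(A) -> (A=3 B=0 C=0)
Step 4: empty(A) -> (A=0 B=0 C=0)
Step 5: fill(C) -> (A=0 B=0 C=5)
Step 6: pour(C -> B) -> (A=0 B=4 C=1)
Step 7: empty(B) -> (A=0 B=0 C=1)

Answer: 0 0 1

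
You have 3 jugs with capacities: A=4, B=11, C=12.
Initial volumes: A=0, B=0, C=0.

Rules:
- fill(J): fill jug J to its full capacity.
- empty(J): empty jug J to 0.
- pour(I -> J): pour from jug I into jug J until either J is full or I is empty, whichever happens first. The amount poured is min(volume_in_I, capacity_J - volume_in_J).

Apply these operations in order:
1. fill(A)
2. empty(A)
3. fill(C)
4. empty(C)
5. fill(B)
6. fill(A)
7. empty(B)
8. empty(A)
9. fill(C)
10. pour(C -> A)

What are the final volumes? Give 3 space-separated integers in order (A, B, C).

Answer: 4 0 8

Derivation:
Step 1: fill(A) -> (A=4 B=0 C=0)
Step 2: empty(A) -> (A=0 B=0 C=0)
Step 3: fill(C) -> (A=0 B=0 C=12)
Step 4: empty(C) -> (A=0 B=0 C=0)
Step 5: fill(B) -> (A=0 B=11 C=0)
Step 6: fill(A) -> (A=4 B=11 C=0)
Step 7: empty(B) -> (A=4 B=0 C=0)
Step 8: empty(A) -> (A=0 B=0 C=0)
Step 9: fill(C) -> (A=0 B=0 C=12)
Step 10: pour(C -> A) -> (A=4 B=0 C=8)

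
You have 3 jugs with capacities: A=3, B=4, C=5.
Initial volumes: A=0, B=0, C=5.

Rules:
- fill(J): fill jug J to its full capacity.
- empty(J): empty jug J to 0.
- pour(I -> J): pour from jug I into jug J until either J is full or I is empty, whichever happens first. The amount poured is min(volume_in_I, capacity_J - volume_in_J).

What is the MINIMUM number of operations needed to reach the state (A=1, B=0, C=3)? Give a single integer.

BFS from (A=0, B=0, C=5). One shortest path:
  1. fill(B) -> (A=0 B=4 C=5)
  2. empty(C) -> (A=0 B=4 C=0)
  3. pour(B -> A) -> (A=3 B=1 C=0)
  4. pour(A -> C) -> (A=0 B=1 C=3)
  5. pour(B -> A) -> (A=1 B=0 C=3)
Reached target in 5 moves.

Answer: 5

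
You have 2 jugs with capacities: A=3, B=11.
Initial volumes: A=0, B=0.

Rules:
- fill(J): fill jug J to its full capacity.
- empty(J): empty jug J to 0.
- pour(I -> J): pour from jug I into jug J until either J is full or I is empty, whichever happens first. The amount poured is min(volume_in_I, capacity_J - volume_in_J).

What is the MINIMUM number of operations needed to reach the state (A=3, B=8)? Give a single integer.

Answer: 2

Derivation:
BFS from (A=0, B=0). One shortest path:
  1. fill(B) -> (A=0 B=11)
  2. pour(B -> A) -> (A=3 B=8)
Reached target in 2 moves.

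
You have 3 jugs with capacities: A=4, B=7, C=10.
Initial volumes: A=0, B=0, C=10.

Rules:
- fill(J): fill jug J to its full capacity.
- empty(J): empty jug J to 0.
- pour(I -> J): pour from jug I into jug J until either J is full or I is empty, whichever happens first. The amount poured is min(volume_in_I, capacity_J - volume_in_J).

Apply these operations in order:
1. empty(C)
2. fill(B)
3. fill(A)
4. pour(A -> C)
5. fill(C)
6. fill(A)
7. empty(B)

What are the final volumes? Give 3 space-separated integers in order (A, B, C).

Step 1: empty(C) -> (A=0 B=0 C=0)
Step 2: fill(B) -> (A=0 B=7 C=0)
Step 3: fill(A) -> (A=4 B=7 C=0)
Step 4: pour(A -> C) -> (A=0 B=7 C=4)
Step 5: fill(C) -> (A=0 B=7 C=10)
Step 6: fill(A) -> (A=4 B=7 C=10)
Step 7: empty(B) -> (A=4 B=0 C=10)

Answer: 4 0 10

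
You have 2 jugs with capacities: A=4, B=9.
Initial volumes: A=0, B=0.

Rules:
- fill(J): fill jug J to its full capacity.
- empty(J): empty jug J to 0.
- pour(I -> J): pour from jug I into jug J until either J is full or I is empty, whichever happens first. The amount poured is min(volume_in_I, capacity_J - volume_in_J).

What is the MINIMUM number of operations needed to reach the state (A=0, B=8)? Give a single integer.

BFS from (A=0, B=0). One shortest path:
  1. fill(A) -> (A=4 B=0)
  2. pour(A -> B) -> (A=0 B=4)
  3. fill(A) -> (A=4 B=4)
  4. pour(A -> B) -> (A=0 B=8)
Reached target in 4 moves.

Answer: 4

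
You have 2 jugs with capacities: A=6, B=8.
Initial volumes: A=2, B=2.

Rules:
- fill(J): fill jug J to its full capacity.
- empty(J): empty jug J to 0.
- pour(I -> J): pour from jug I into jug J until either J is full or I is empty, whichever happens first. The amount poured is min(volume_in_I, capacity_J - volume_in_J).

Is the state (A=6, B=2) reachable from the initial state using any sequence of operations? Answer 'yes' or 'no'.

Answer: yes

Derivation:
BFS from (A=2, B=2):
  1. fill(A) -> (A=6 B=2)
Target reached → yes.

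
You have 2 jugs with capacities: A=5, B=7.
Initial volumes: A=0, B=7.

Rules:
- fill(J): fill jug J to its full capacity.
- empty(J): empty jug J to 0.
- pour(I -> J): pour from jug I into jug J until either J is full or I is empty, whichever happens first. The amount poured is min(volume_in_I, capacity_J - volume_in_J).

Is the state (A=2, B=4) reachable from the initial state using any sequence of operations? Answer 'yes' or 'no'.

BFS explored all 24 reachable states.
Reachable set includes: (0,0), (0,1), (0,2), (0,3), (0,4), (0,5), (0,6), (0,7), (1,0), (1,7), (2,0), (2,7) ...
Target (A=2, B=4) not in reachable set → no.

Answer: no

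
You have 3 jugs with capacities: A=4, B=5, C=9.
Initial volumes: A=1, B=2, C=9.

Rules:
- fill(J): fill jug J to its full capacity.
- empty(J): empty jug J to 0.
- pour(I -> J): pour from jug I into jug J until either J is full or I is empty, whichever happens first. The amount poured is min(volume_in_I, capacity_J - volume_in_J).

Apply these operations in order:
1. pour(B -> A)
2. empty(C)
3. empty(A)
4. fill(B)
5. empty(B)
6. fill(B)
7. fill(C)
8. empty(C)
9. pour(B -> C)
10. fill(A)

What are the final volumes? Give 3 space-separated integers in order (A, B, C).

Answer: 4 0 5

Derivation:
Step 1: pour(B -> A) -> (A=3 B=0 C=9)
Step 2: empty(C) -> (A=3 B=0 C=0)
Step 3: empty(A) -> (A=0 B=0 C=0)
Step 4: fill(B) -> (A=0 B=5 C=0)
Step 5: empty(B) -> (A=0 B=0 C=0)
Step 6: fill(B) -> (A=0 B=5 C=0)
Step 7: fill(C) -> (A=0 B=5 C=9)
Step 8: empty(C) -> (A=0 B=5 C=0)
Step 9: pour(B -> C) -> (A=0 B=0 C=5)
Step 10: fill(A) -> (A=4 B=0 C=5)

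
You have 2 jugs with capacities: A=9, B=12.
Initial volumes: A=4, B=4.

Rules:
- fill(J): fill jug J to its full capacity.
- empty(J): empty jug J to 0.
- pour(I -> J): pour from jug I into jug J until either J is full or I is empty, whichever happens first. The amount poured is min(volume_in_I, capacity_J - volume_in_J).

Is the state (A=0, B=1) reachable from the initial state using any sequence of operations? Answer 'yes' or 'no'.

BFS from (A=4, B=4):
  1. fill(A) -> (A=9 B=4)
  2. pour(A -> B) -> (A=1 B=12)
  3. empty(B) -> (A=1 B=0)
  4. pour(A -> B) -> (A=0 B=1)
Target reached → yes.

Answer: yes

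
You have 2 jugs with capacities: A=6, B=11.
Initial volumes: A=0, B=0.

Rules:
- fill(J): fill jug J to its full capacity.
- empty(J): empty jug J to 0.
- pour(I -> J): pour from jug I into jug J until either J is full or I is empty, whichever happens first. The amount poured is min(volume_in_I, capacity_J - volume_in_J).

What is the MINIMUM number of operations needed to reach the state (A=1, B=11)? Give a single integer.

BFS from (A=0, B=0). One shortest path:
  1. fill(A) -> (A=6 B=0)
  2. pour(A -> B) -> (A=0 B=6)
  3. fill(A) -> (A=6 B=6)
  4. pour(A -> B) -> (A=1 B=11)
Reached target in 4 moves.

Answer: 4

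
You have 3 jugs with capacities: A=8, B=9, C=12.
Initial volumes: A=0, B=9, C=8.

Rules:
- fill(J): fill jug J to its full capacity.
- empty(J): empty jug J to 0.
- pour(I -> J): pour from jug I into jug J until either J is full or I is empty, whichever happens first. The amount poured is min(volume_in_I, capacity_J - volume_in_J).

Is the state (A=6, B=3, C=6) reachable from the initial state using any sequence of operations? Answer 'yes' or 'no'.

Answer: no

Derivation:
BFS explored all 554 reachable states.
Reachable set includes: (0,0,0), (0,0,1), (0,0,2), (0,0,3), (0,0,4), (0,0,5), (0,0,6), (0,0,7), (0,0,8), (0,0,9), (0,0,10), (0,0,11) ...
Target (A=6, B=3, C=6) not in reachable set → no.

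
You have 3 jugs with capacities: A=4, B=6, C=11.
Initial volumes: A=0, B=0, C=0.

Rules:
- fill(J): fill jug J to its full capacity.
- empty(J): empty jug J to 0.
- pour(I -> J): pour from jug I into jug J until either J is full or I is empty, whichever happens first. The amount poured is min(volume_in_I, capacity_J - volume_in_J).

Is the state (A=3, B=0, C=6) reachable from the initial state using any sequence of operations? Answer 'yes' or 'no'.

BFS from (A=0, B=0, C=0):
  1. fill(A) -> (A=4 B=0 C=0)
  2. fill(C) -> (A=4 B=0 C=11)
  3. pour(C -> B) -> (A=4 B=6 C=5)
  4. empty(B) -> (A=4 B=0 C=5)
  5. pour(C -> B) -> (A=4 B=5 C=0)
  6. pour(A -> B) -> (A=3 B=6 C=0)
  7. pour(B -> C) -> (A=3 B=0 C=6)
Target reached → yes.

Answer: yes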